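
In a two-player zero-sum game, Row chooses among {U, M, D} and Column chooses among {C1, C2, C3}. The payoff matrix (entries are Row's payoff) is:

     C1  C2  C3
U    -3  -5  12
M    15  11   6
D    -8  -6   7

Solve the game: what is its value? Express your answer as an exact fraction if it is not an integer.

Row minima: U → -5, M → 6, D → -8; maximin = 6.
Column maxima: C1 → 15, C2 → 11, C3 → 12; minimax = 11.
6 ≠ 11, so there is no saddle point; optimal play is mixed.
D is strictly dominated by U, so Row never plays it.
With D eliminated, C1 is strictly dominated by C2 (it gives Row strictly more in every remaining row), so Column never plays it.
On the remaining 2×2 (U, M vs C2, C3):
Let Row play U with probability p. Expected payoff against C2: (-5)p + 11(1−p) = −16p + 11; against C3: 12p + 6(1−p) = 6p + 6.
Setting these equal: −16p + 11 = 6p + 6 ⇒ −22p = -5 ⇒ p = 5/22, and the value is (-16)·(5/22) + 11 = 81/11.
For Column: with q = P(C2), equating U's and M's payoffs gives −17q + 12 = 5q + 6 ⇒ q = 3/11.

81/11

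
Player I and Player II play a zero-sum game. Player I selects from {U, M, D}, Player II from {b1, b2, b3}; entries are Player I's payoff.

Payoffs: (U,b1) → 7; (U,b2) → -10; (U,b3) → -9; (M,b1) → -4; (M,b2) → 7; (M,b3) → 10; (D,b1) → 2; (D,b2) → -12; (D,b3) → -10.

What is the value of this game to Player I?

Row minima: U → -10, M → -4, D → -12; maximin = -4.
Column maxima: b1 → 7, b2 → 7, b3 → 10; minimax = 7.
-4 ≠ 7, so there is no saddle point; optimal play is mixed.
D is strictly dominated by U, so Player I never plays it.
b3 is strictly dominated by b2 (it gives Player I strictly more in every row), so Player II never plays it.
On the remaining 2×2 (U, M vs b1, b2):
Let Player I play U with probability p. Expected payoff against b1: 7p + (-4)(1−p) = 11p − 4; against b2: (-10)p + 7(1−p) = −17p + 7.
Setting these equal: 11p − 4 = −17p + 7 ⇒ 28p = 11 ⇒ p = 11/28, and the value is (11)·(11/28) − 4 = 9/28.
For Player II: with q = P(b1), equating U's and M's payoffs gives 17q − 10 = −11q + 7 ⇒ q = 17/28.

9/28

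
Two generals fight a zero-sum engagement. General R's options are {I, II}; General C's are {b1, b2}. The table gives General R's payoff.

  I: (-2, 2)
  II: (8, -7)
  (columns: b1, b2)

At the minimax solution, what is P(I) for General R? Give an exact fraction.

15/19

Row minima: I → -2, II → -7; maximin = -2.
Column maxima: b1 → 8, b2 → 2; minimax = 2.
-2 ≠ 2, so there is no saddle point; optimal play is mixed.
Let General R play I with probability p. Expected payoff against b1: (-2)p + 8(1−p) = −10p + 8; against b2: 2p + (-7)(1−p) = 9p − 7.
Setting these equal: −10p + 8 = 9p − 7 ⇒ −19p = -15 ⇒ p = 15/19, and the value is (-10)·(15/19) + 8 = 2/19.
For General C: with q = P(b1), equating I's and II's payoffs gives −4q + 2 = 15q − 7 ⇒ q = 9/19.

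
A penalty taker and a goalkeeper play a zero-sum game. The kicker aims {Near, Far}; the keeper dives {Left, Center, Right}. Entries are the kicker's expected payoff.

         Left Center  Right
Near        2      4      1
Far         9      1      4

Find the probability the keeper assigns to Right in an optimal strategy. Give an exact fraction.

1/2

Row minima: Near → 1, Far → 1; maximin = 1.
Column maxima: Left → 9, Center → 4, Right → 4; minimax = 4.
1 ≠ 4, so there is no saddle point; optimal play is mixed.
Left is strictly dominated by Right (it gives the kicker strictly more in every row), so the keeper never plays it.
On the remaining 2×2 (Near, Far vs Center, Right):
Let the kicker play Near with probability p. Expected payoff against Center: 4p + 1(1−p) = 3p + 1; against Right: 1p + 4(1−p) = −3p + 4.
Setting these equal: 3p + 1 = −3p + 4 ⇒ 6p = 3 ⇒ p = 1/2, and the value is (3)·(1/2) + 1 = 5/2.
For the keeper: with q = P(Center), equating Near's and Far's payoffs gives 3q + 1 = −3q + 4 ⇒ q = 1/2.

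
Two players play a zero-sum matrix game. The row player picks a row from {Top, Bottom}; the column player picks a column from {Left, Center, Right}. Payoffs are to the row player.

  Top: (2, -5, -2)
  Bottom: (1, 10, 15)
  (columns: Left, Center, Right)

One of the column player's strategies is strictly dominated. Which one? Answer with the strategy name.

Center holds the row player's payoff strictly below Right in every row: -5 < -2, 10 < 15.
So Right is strictly dominated for the column player.

Right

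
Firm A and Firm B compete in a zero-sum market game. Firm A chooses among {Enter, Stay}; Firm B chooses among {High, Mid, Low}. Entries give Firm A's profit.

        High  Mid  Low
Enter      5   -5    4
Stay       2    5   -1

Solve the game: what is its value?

1

Row minima: Enter → -5, Stay → -1; maximin = -1.
Column maxima: High → 5, Mid → 5, Low → 4; minimax = 4.
-1 ≠ 4, so there is no saddle point; optimal play is mixed.
High is strictly dominated by Low (it gives Firm A strictly more in every row), so Firm B never plays it.
On the remaining 2×2 (Enter, Stay vs Mid, Low):
Let Firm A play Enter with probability p. Expected payoff against Mid: (-5)p + 5(1−p) = −10p + 5; against Low: 4p + (-1)(1−p) = 5p − 1.
Setting these equal: −10p + 5 = 5p − 1 ⇒ −15p = -6 ⇒ p = 2/5, and the value is (-10)·(2/5) + 5 = 1.
For Firm B: with q = P(Mid), equating Enter's and Stay's payoffs gives −9q + 4 = 6q − 1 ⇒ q = 1/3.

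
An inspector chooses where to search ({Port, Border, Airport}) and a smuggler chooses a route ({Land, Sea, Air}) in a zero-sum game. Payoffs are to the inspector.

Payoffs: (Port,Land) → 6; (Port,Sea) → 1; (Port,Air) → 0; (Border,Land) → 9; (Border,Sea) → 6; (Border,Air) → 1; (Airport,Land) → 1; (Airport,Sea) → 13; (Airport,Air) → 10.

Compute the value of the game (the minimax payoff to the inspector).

89/17

Row minima: Port → 0, Border → 1, Airport → 1; maximin = 1.
Column maxima: Land → 9, Sea → 13, Air → 10; minimax = 9.
1 ≠ 9, so there is no saddle point; optimal play is mixed.
Port is strictly dominated by Border, so the inspector never plays it.
Sea is strictly dominated by Air (it gives the inspector strictly more in every row), so the smuggler never plays it.
On the remaining 2×2 (Border, Airport vs Land, Air):
Let the inspector play Border with probability p. Expected payoff against Land: 9p + 1(1−p) = 8p + 1; against Air: 1p + 10(1−p) = −9p + 10.
Setting these equal: 8p + 1 = −9p + 10 ⇒ 17p = 9 ⇒ p = 9/17, and the value is (8)·(9/17) + 1 = 89/17.
For the smuggler: with q = P(Land), equating Border's and Airport's payoffs gives 8q + 1 = −9q + 10 ⇒ q = 9/17.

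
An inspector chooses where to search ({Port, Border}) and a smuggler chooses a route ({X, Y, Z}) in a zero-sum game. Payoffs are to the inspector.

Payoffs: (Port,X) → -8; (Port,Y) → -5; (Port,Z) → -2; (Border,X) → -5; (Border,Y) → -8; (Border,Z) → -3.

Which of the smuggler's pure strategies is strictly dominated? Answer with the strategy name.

X holds the inspector's payoff strictly below Z in every row: -8 < -2, -5 < -3.
So Z is strictly dominated for the smuggler.

Z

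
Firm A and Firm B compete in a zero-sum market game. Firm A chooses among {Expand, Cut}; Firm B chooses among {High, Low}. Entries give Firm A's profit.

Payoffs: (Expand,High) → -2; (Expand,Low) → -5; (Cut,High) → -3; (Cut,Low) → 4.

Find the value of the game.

Row minima: Expand → -5, Cut → -3; maximin = -3.
Column maxima: High → -2, Low → 4; minimax = -2.
-3 ≠ -2, so there is no saddle point; optimal play is mixed.
Let Firm A play Expand with probability p. Expected payoff against High: (-2)p + (-3)(1−p) = p − 3; against Low: (-5)p + 4(1−p) = −9p + 4.
Setting these equal: p − 3 = −9p + 4 ⇒ 10p = 7 ⇒ p = 7/10, and the value is (1)·(7/10) − 3 = -23/10.
For Firm B: with q = P(High), equating Expand's and Cut's payoffs gives 3q − 5 = −7q + 4 ⇒ q = 9/10.

-23/10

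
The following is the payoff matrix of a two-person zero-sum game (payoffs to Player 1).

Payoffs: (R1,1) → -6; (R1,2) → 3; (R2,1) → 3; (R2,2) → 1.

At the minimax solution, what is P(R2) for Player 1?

Row minima: R1 → -6, R2 → 1; maximin = 1.
Column maxima: 1 → 3, 2 → 3; minimax = 3.
1 ≠ 3, so there is no saddle point; optimal play is mixed.
Let Player 1 play R1 with probability p. Expected payoff against 1: (-6)p + 3(1−p) = −9p + 3; against 2: 3p + 1(1−p) = 2p + 1.
Setting these equal: −9p + 3 = 2p + 1 ⇒ −11p = -2 ⇒ p = 2/11, and the value is (-9)·(2/11) + 3 = 15/11.
For Player 2: with q = P(1), equating R1's and R2's payoffs gives −9q + 3 = 2q + 1 ⇒ q = 2/11.

9/11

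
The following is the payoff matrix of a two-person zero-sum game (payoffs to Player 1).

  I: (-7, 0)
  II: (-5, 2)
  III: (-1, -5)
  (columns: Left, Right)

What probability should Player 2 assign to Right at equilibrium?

4/11

Row minima: I → -7, II → -5, III → -5; maximin = -5.
Column maxima: Left → -1, Right → 2; minimax = -1.
-5 ≠ -1, so there is no saddle point; optimal play is mixed.
I is strictly dominated by II, so Player 1 never plays it.
On the remaining 2×2 (II, III vs Left, Right):
Let Player 1 play II with probability p. Expected payoff against Left: (-5)p + (-1)(1−p) = −4p − 1; against Right: 2p + (-5)(1−p) = 7p − 5.
Setting these equal: −4p − 1 = 7p − 5 ⇒ −11p = -4 ⇒ p = 4/11, and the value is (-4)·(4/11) − 1 = -27/11.
For Player 2: with q = P(Left), equating II's and III's payoffs gives −7q + 2 = 4q − 5 ⇒ q = 7/11.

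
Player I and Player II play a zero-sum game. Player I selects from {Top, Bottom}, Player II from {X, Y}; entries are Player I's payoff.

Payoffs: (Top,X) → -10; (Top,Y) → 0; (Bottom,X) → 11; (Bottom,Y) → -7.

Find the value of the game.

Row minima: Top → -10, Bottom → -7; maximin = -7.
Column maxima: X → 11, Y → 0; minimax = 0.
-7 ≠ 0, so there is no saddle point; optimal play is mixed.
Let Player I play Top with probability p. Expected payoff against X: (-10)p + 11(1−p) = −21p + 11; against Y: 0p + (-7)(1−p) = 7p − 7.
Setting these equal: −21p + 11 = 7p − 7 ⇒ −28p = -18 ⇒ p = 9/14, and the value is (-21)·(9/14) + 11 = -5/2.
For Player II: with q = P(X), equating Top's and Bottom's payoffs gives −10q = 18q − 7 ⇒ q = 1/4.

-5/2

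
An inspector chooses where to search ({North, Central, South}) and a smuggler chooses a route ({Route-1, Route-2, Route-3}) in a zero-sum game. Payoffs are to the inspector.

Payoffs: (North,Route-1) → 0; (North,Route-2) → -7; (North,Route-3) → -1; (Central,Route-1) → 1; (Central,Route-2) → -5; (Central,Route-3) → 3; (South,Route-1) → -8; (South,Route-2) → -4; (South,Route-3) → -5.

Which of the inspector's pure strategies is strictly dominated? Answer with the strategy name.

North

Central gives a strictly higher payoff than North against every column: 1 > 0, -5 > -7, 3 > -1.
So North is strictly dominated and the inspector never plays it.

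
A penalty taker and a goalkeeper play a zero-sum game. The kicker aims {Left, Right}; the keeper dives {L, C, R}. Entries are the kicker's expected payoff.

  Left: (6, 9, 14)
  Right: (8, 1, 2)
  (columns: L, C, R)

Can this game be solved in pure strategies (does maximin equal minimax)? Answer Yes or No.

No

Row minima: Left → 6, Right → 1; maximin = 6.
Column maxima: L → 8, C → 9, R → 14; minimax = 8.
6 ≠ 8, so no pure-strategy equilibrium exists.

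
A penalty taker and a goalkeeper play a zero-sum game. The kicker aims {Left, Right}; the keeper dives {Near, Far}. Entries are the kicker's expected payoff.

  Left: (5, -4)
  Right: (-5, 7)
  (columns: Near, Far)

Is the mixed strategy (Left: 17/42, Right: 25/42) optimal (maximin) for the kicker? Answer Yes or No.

No

Against Near this mix gives (17/42)·5 + (25/42)·(-5) = -20/21.
Against Far this mix gives (17/42)·(-4) + (25/42)·7 = 107/42.
The keeper will play Near, holding the kicker to -20/21. Shifting weight toward the row that does better against Near would raise this floor (the equalizing mix achieves 5/7 against both Near and Far), so the proposed strategy is not optimal.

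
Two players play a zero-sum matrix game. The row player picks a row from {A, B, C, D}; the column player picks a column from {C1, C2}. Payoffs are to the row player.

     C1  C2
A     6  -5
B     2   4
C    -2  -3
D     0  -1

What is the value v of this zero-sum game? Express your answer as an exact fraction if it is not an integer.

Row minima: A → -5, B → 2, C → -3, D → -1; maximin = 2.
Column maxima: C1 → 6, C2 → 4; minimax = 4.
2 ≠ 4, so there is no saddle point; optimal play is mixed.
C is strictly dominated by B, so the row player never plays it.
D is strictly dominated by B, so the row player never plays it.
On the remaining 2×2 (A, B vs C1, C2):
Let the row player play A with probability p. Expected payoff against C1: 6p + 2(1−p) = 4p + 2; against C2: (-5)p + 4(1−p) = −9p + 4.
Setting these equal: 4p + 2 = −9p + 4 ⇒ 13p = 2 ⇒ p = 2/13, and the value is (4)·(2/13) + 2 = 34/13.
For the column player: with q = P(C1), equating A's and B's payoffs gives 11q − 5 = −2q + 4 ⇒ q = 9/13.

34/13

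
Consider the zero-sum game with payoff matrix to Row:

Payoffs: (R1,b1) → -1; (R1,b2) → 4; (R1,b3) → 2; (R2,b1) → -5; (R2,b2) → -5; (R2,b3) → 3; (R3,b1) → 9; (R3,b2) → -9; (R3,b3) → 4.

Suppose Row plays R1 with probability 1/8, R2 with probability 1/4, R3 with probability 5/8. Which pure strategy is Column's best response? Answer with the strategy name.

If Column plays b1, Row's expected payoff is (1/8)·(-1) + (1/4)·(-5) + (5/8)·9 = 17/4.
If Column plays b2, Row's expected payoff is (1/8)·4 + (1/4)·(-5) + (5/8)·(-9) = -51/8.
If Column plays b3, Row's expected payoff is (1/8)·2 + (1/4)·3 + (5/8)·4 = 7/2.
Column minimizes Row's payoff; the smallest is -51/8, so the best response is b2.

b2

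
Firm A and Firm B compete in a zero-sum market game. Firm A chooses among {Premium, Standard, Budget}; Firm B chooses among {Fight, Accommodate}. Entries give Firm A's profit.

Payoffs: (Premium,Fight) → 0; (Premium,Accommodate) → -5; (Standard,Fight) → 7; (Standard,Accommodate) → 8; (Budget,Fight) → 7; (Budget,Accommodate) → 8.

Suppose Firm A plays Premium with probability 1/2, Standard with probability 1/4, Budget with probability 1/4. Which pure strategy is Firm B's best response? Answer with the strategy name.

If Firm B plays Fight, Firm A's expected payoff is (1/2)·0 + (1/4)·7 + (1/4)·7 = 7/2.
If Firm B plays Accommodate, Firm A's expected payoff is (1/2)·(-5) + (1/4)·8 + (1/4)·8 = 3/2.
Firm B minimizes Firm A's payoff; the smallest is 3/2, so the best response is Accommodate.

Accommodate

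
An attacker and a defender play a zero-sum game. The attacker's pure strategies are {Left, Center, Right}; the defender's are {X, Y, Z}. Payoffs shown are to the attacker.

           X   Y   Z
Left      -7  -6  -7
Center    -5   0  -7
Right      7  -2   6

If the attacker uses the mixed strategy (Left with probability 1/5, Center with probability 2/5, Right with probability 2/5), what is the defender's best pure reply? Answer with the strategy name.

If the defender plays X, the attacker's expected payoff is (1/5)·(-7) + (2/5)·(-5) + (2/5)·7 = -3/5.
If the defender plays Y, the attacker's expected payoff is (1/5)·(-6) + (2/5)·0 + (2/5)·(-2) = -2.
If the defender plays Z, the attacker's expected payoff is (1/5)·(-7) + (2/5)·(-7) + (2/5)·6 = -9/5.
The defender minimizes the attacker's payoff; the smallest is -2, so the best response is Y.

Y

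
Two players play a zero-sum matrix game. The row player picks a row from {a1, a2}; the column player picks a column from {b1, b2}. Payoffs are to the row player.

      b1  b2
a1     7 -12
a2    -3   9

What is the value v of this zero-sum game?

Row minima: a1 → -12, a2 → -3; maximin = -3.
Column maxima: b1 → 7, b2 → 9; minimax = 7.
-3 ≠ 7, so there is no saddle point; optimal play is mixed.
Let the row player play a1 with probability p. Expected payoff against b1: 7p + (-3)(1−p) = 10p − 3; against b2: (-12)p + 9(1−p) = −21p + 9.
Setting these equal: 10p − 3 = −21p + 9 ⇒ 31p = 12 ⇒ p = 12/31, and the value is (10)·(12/31) − 3 = 27/31.
For the column player: with q = P(b1), equating a1's and a2's payoffs gives 19q − 12 = −12q + 9 ⇒ q = 21/31.

27/31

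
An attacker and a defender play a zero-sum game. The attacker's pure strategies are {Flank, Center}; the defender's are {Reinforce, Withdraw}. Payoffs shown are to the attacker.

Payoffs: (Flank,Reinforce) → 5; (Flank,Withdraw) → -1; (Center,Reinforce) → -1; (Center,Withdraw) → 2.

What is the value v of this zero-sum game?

Row minima: Flank → -1, Center → -1; maximin = -1.
Column maxima: Reinforce → 5, Withdraw → 2; minimax = 2.
-1 ≠ 2, so there is no saddle point; optimal play is mixed.
Let the attacker play Flank with probability p. Expected payoff against Reinforce: 5p + (-1)(1−p) = 6p − 1; against Withdraw: (-1)p + 2(1−p) = −3p + 2.
Setting these equal: 6p − 1 = −3p + 2 ⇒ 9p = 3 ⇒ p = 1/3, and the value is (6)·(1/3) − 1 = 1.
For the defender: with q = P(Reinforce), equating Flank's and Center's payoffs gives 6q − 1 = −3q + 2 ⇒ q = 1/3.

1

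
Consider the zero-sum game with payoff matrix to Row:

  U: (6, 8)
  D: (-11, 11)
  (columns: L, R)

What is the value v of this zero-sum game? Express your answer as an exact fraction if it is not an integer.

Row minima: U → 6, D → -11; maximin = 6.
Column maxima: L → 6, R → 11; minimax = 6.
Since maximin = minimax = 6, there is a saddle point and the value is 6.

6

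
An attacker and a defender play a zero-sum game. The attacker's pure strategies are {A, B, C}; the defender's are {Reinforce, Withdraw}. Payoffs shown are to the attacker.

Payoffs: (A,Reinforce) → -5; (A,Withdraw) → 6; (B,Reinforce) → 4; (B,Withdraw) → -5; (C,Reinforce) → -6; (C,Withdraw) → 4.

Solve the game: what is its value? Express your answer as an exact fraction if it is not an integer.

Row minima: A → -5, B → -5, C → -6; maximin = -5.
Column maxima: Reinforce → 4, Withdraw → 6; minimax = 4.
-5 ≠ 4, so there is no saddle point; optimal play is mixed.
C is strictly dominated by A, so the attacker never plays it.
On the remaining 2×2 (A, B vs Reinforce, Withdraw):
Let the attacker play A with probability p. Expected payoff against Reinforce: (-5)p + 4(1−p) = −9p + 4; against Withdraw: 6p + (-5)(1−p) = 11p − 5.
Setting these equal: −9p + 4 = 11p − 5 ⇒ −20p = -9 ⇒ p = 9/20, and the value is (-9)·(9/20) + 4 = -1/20.
For the defender: with q = P(Reinforce), equating A's and B's payoffs gives −11q + 6 = 9q − 5 ⇒ q = 11/20.

-1/20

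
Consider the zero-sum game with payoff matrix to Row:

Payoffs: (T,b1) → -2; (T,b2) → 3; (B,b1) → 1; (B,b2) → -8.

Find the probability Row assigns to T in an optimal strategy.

9/14

Row minima: T → -2, B → -8; maximin = -2.
Column maxima: b1 → 1, b2 → 3; minimax = 1.
-2 ≠ 1, so there is no saddle point; optimal play is mixed.
Let Row play T with probability p. Expected payoff against b1: (-2)p + 1(1−p) = −3p + 1; against b2: 3p + (-8)(1−p) = 11p − 8.
Setting these equal: −3p + 1 = 11p − 8 ⇒ −14p = -9 ⇒ p = 9/14, and the value is (-3)·(9/14) + 1 = -13/14.
For Column: with q = P(b1), equating T's and B's payoffs gives −5q + 3 = 9q − 8 ⇒ q = 11/14.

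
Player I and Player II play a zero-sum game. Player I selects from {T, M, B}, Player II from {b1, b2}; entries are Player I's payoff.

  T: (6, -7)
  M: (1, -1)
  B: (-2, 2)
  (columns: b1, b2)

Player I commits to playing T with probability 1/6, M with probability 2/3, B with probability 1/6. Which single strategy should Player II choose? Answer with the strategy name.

b2

If Player II plays b1, Player I's expected payoff is (1/6)·6 + (2/3)·1 + (1/6)·(-2) = 4/3.
If Player II plays b2, Player I's expected payoff is (1/6)·(-7) + (2/3)·(-1) + (1/6)·2 = -3/2.
Player II minimizes Player I's payoff; the smallest is -3/2, so the best response is b2.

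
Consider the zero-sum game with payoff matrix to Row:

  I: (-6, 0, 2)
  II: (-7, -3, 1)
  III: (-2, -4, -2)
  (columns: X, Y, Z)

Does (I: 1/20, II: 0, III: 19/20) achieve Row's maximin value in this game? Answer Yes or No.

No

Against X this mix gives (1/20)·(-6) + (19/20)·(-2) = -11/5.
Against Y this mix gives (1/20)·0 + (19/20)·(-4) = -19/5.
Against Z this mix gives (1/20)·2 + (19/20)·(-2) = -9/5.
Column will play Y, holding Row to -19/5. Shifting weight toward the row that does better against Y would raise this floor (the equalizing mix achieves -3 against both Y and X), so the proposed strategy is not optimal.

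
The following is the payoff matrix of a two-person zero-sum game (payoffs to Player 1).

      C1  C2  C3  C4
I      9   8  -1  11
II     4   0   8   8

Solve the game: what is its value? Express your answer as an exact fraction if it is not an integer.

Row minima: I → -1, II → 0; maximin = 0.
Column maxima: C1 → 9, C2 → 8, C3 → 8, C4 → 11; minimax = 8.
0 ≠ 8, so there is no saddle point; optimal play is mixed.
C1 is strictly dominated by C2 (it gives Player 1 strictly more in every row), so Player 2 never plays it.
C4 is strictly dominated by C2 (it gives Player 1 strictly more in every row), so Player 2 never plays it.
On the remaining 2×2 (I, II vs C2, C3):
Let Player 1 play I with probability p. Expected payoff against C2: 8p + 0(1−p) = 8p; against C3: (-1)p + 8(1−p) = −9p + 8.
Setting these equal: 8p = −9p + 8 ⇒ 17p = 8 ⇒ p = 8/17, and the value is (8)·(8/17) = 64/17.
For Player 2: with q = P(C2), equating I's and II's payoffs gives 9q − 1 = −8q + 8 ⇒ q = 9/17.

64/17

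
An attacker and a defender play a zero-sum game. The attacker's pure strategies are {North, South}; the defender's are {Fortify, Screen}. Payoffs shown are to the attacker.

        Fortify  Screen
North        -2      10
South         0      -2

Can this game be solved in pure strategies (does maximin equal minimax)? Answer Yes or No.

Row minima: North → -2, South → -2; maximin = -2.
Column maxima: Fortify → 0, Screen → 10; minimax = 0.
-2 ≠ 0, so no pure-strategy equilibrium exists.

No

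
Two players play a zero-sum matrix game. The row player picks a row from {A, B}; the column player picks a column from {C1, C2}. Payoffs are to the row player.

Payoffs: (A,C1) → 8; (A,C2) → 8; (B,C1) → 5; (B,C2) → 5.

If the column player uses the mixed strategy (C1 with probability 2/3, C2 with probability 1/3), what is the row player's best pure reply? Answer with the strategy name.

Expected payoff of A: (2/3)·8 + (1/3)·8 = 8.
Expected payoff of B: (2/3)·5 + (1/3)·5 = 5.
The largest is 8, so the row player's best response is A.

A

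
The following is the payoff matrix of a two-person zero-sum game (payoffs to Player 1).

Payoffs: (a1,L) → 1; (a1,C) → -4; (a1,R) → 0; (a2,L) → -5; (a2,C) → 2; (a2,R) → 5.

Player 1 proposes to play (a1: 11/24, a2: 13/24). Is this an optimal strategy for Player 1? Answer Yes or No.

Against L this mix gives (11/24)·1 + (13/24)·(-5) = -9/4.
Against C this mix gives (11/24)·(-4) + (13/24)·2 = -3/4.
Against R this mix gives (11/24)·0 + (13/24)·5 = 65/24.
Player 2 will play L, holding Player 1 to -9/4. Shifting weight toward the row that does better against L would raise this floor (the equalizing mix achieves -3/2 against both L and C), so the proposed strategy is not optimal.

No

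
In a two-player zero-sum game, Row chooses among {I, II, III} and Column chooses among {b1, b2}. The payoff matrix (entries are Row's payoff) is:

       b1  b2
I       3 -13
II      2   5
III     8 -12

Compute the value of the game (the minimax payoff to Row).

64/23

Row minima: I → -13, II → 2, III → -12; maximin = 2.
Column maxima: b1 → 8, b2 → 5; minimax = 5.
2 ≠ 5, so there is no saddle point; optimal play is mixed.
I is strictly dominated by III, so Row never plays it.
On the remaining 2×2 (II, III vs b1, b2):
Let Row play II with probability p. Expected payoff against b1: 2p + 8(1−p) = −6p + 8; against b2: 5p + (-12)(1−p) = 17p − 12.
Setting these equal: −6p + 8 = 17p − 12 ⇒ −23p = -20 ⇒ p = 20/23, and the value is (-6)·(20/23) + 8 = 64/23.
For Column: with q = P(b1), equating II's and III's payoffs gives −3q + 5 = 20q − 12 ⇒ q = 17/23.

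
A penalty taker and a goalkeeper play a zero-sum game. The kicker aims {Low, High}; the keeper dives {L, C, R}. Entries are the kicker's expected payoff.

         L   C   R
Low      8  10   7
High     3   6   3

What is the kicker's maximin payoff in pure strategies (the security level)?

Row minima: Low → 7, High → 3.
The best of these is 7.

7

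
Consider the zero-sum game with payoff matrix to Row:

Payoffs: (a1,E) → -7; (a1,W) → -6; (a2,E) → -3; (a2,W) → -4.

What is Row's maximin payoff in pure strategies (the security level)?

Row minima: a1 → -7, a2 → -4.
The best of these is -4.

-4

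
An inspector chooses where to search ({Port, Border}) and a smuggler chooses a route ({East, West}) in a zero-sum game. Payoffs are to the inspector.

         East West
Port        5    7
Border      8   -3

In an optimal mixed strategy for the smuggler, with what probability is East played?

Row minima: Port → 5, Border → -3; maximin = 5.
Column maxima: East → 8, West → 7; minimax = 7.
5 ≠ 7, so there is no saddle point; optimal play is mixed.
Let the inspector play Port with probability p. Expected payoff against East: 5p + 8(1−p) = −3p + 8; against West: 7p + (-3)(1−p) = 10p − 3.
Setting these equal: −3p + 8 = 10p − 3 ⇒ −13p = -11 ⇒ p = 11/13, and the value is (-3)·(11/13) + 8 = 71/13.
For the smuggler: with q = P(East), equating Port's and Border's payoffs gives −2q + 7 = 11q − 3 ⇒ q = 10/13.

10/13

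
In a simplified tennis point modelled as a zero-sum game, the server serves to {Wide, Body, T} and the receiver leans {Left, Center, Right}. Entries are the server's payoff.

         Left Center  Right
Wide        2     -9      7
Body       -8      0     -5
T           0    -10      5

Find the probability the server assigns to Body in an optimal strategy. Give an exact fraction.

11/19

Row minima: Wide → -9, Body → -8, T → -10; maximin = -8.
Column maxima: Left → 2, Center → 0, Right → 7; minimax = 0.
-8 ≠ 0, so there is no saddle point; optimal play is mixed.
T is strictly dominated by Wide, so the server never plays it.
Right is strictly dominated by Left (it gives the server strictly more in every row), so the receiver never plays it.
On the remaining 2×2 (Wide, Body vs Left, Center):
Let the server play Wide with probability p. Expected payoff against Left: 2p + (-8)(1−p) = 10p − 8; against Center: (-9)p + 0(1−p) = −9p.
Setting these equal: 10p − 8 = −9p ⇒ 19p = 8 ⇒ p = 8/19, and the value is (10)·(8/19) − 8 = -72/19.
For the receiver: with q = P(Left), equating Wide's and Body's payoffs gives 11q − 9 = −8q ⇒ q = 9/19.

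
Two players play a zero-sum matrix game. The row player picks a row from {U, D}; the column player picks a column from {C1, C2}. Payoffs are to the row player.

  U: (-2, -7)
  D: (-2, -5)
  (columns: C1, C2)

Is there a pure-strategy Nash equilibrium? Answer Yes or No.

Row minima: U → -7, D → -5; maximin = -5.
Column maxima: C1 → -2, C2 → -5; minimax = -5.
maximin = minimax = -5, so a saddle point exists.

Yes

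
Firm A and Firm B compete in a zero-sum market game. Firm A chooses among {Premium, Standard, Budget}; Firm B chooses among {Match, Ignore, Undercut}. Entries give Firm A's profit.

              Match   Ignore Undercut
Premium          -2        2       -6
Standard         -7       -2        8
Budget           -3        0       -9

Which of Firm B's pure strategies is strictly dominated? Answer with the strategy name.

Ignore

Match holds Firm A's payoff strictly below Ignore in every row: -2 < 2, -7 < -2, -3 < 0.
So Ignore is strictly dominated for Firm B.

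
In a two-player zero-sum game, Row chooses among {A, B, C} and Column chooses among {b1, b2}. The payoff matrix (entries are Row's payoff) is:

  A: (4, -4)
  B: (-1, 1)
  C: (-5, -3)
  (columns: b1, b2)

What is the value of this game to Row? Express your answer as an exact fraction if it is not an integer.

0

Row minima: A → -4, B → -1, C → -5; maximin = -1.
Column maxima: b1 → 4, b2 → 1; minimax = 1.
-1 ≠ 1, so there is no saddle point; optimal play is mixed.
C is strictly dominated by B, so Row never plays it.
On the remaining 2×2 (A, B vs b1, b2):
Let Row play A with probability p. Expected payoff against b1: 4p + (-1)(1−p) = 5p − 1; against b2: (-4)p + 1(1−p) = −5p + 1.
Setting these equal: 5p − 1 = −5p + 1 ⇒ 10p = 2 ⇒ p = 1/5, and the value is (5)·(1/5) − 1 = 0.
For Column: with q = P(b1), equating A's and B's payoffs gives 8q − 4 = −2q + 1 ⇒ q = 1/2.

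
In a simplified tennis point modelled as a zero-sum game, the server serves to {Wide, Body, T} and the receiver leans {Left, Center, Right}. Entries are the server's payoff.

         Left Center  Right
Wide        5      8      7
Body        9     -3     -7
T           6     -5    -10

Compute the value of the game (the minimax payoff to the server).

49/9

Row minima: Wide → 5, Body → -7, T → -10; maximin = 5.
Column maxima: Left → 9, Center → 8, Right → 7; minimax = 7.
5 ≠ 7, so there is no saddle point; optimal play is mixed.
T is strictly dominated by Body, so the server never plays it.
Center is strictly dominated by Right (it gives the server strictly more in every row), so the receiver never plays it.
On the remaining 2×2 (Wide, Body vs Left, Right):
Let the server play Wide with probability p. Expected payoff against Left: 5p + 9(1−p) = −4p + 9; against Right: 7p + (-7)(1−p) = 14p − 7.
Setting these equal: −4p + 9 = 14p − 7 ⇒ −18p = -16 ⇒ p = 8/9, and the value is (-4)·(8/9) + 9 = 49/9.
For the receiver: with q = P(Left), equating Wide's and Body's payoffs gives −2q + 7 = 16q − 7 ⇒ q = 7/9.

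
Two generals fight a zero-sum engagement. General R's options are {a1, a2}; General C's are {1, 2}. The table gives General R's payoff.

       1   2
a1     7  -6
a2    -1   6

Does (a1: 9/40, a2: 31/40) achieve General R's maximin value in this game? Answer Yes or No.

Against 1 this mix gives (9/40)·7 + (31/40)·(-1) = 4/5.
Against 2 this mix gives (9/40)·(-6) + (31/40)·6 = 33/10.
General C will play 1, holding General R to 4/5. Shifting weight toward the row that does better against 1 would raise this floor (the equalizing mix achieves 9/5 against both 1 and 2), so the proposed strategy is not optimal.

No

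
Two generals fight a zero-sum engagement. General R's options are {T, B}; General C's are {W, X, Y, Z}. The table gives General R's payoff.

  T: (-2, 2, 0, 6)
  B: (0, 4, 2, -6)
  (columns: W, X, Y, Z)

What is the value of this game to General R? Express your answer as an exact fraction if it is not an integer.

Row minima: T → -2, B → -6; maximin = -2.
Column maxima: W → 0, X → 4, Y → 2, Z → 6; minimax = 0.
-2 ≠ 0, so there is no saddle point; optimal play is mixed.
X is strictly dominated by W (it gives General R strictly more in every row), so General C never plays it.
Y is strictly dominated by W (it gives General R strictly more in every row), so General C never plays it.
On the remaining 2×2 (T, B vs W, Z):
Let General R play T with probability p. Expected payoff against W: (-2)p + 0(1−p) = −2p; against Z: 6p + (-6)(1−p) = 12p − 6.
Setting these equal: −2p = 12p − 6 ⇒ −14p = -6 ⇒ p = 3/7, and the value is (-2)·(3/7) = -6/7.
For General C: with q = P(W), equating T's and B's payoffs gives −8q + 6 = 6q − 6 ⇒ q = 6/7.

-6/7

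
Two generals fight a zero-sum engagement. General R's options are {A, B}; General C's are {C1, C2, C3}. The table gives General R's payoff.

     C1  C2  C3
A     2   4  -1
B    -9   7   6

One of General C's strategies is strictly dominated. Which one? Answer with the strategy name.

C2

C1 holds General R's payoff strictly below C2 in every row: 2 < 4, -9 < 7.
So C2 is strictly dominated for General C.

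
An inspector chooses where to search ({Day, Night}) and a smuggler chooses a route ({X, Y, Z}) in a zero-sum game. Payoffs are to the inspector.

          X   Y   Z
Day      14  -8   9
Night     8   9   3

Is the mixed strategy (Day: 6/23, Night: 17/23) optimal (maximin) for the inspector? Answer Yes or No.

Yes

Against X this mix gives (6/23)·14 + (17/23)·8 = 220/23.
Against Y this mix gives (6/23)·(-8) + (17/23)·9 = 105/23.
Against Z this mix gives (6/23)·9 + (17/23)·3 = 105/23.
All of the smuggler's active replies (Y, Z) yield 105/23, and no column does worse for the inspector. The mix makes the smuggler indifferent and guarantees 105/23, so it is optimal.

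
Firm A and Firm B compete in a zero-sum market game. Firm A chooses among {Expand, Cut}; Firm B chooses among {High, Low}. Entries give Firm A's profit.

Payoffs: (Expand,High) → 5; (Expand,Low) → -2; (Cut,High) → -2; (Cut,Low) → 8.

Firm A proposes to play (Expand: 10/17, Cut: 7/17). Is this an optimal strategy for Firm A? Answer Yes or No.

Against High this mix gives (10/17)·5 + (7/17)·(-2) = 36/17.
Against Low this mix gives (10/17)·(-2) + (7/17)·8 = 36/17.
All of Firm B's active replies (High, Low) yield 36/17, and no column does worse for Firm A. The mix makes Firm B indifferent and guarantees 36/17, so it is optimal.

Yes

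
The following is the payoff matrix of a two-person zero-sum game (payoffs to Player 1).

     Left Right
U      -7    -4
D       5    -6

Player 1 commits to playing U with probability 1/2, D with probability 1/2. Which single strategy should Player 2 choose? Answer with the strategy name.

If Player 2 plays Left, Player 1's expected payoff is (1/2)·(-7) + (1/2)·5 = -1.
If Player 2 plays Right, Player 1's expected payoff is (1/2)·(-4) + (1/2)·(-6) = -5.
Player 2 minimizes Player 1's payoff; the smallest is -5, so the best response is Right.

Right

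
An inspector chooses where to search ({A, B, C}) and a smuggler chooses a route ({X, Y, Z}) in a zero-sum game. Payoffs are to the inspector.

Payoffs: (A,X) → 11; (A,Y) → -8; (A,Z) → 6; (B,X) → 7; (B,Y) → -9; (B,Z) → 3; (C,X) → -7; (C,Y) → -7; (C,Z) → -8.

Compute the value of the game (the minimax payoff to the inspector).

Row minima: A → -8, B → -9, C → -8; maximin = -8.
Column maxima: X → 11, Y → -7, Z → 6; minimax = -7.
-8 ≠ -7, so there is no saddle point; optimal play is mixed.
B is strictly dominated by A, so the inspector never plays it.
X is strictly dominated by Z (it gives the inspector strictly more in every row), so the smuggler never plays it.
On the remaining 2×2 (A, C vs Y, Z):
Let the inspector play A with probability p. Expected payoff against Y: (-8)p + (-7)(1−p) = −p − 7; against Z: 6p + (-8)(1−p) = 14p − 8.
Setting these equal: −p − 7 = 14p − 8 ⇒ −15p = -1 ⇒ p = 1/15, and the value is (-1)·(1/15) − 7 = -106/15.
For the smuggler: with q = P(Y), equating A's and C's payoffs gives −14q + 6 = q − 8 ⇒ q = 14/15.

-106/15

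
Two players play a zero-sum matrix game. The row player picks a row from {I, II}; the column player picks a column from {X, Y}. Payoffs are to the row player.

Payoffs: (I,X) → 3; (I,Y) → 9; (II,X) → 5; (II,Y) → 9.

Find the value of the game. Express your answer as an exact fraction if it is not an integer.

Row minima: I → 3, II → 5; maximin = 5.
Column maxima: X → 5, Y → 9; minimax = 5.
Since maximin = minimax = 5, there is a saddle point and the value is 5.

5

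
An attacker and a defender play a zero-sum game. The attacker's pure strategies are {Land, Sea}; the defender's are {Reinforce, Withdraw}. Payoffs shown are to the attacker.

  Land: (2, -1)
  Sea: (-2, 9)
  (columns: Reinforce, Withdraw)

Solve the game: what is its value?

8/7

Row minima: Land → -1, Sea → -2; maximin = -1.
Column maxima: Reinforce → 2, Withdraw → 9; minimax = 2.
-1 ≠ 2, so there is no saddle point; optimal play is mixed.
Let the attacker play Land with probability p. Expected payoff against Reinforce: 2p + (-2)(1−p) = 4p − 2; against Withdraw: (-1)p + 9(1−p) = −10p + 9.
Setting these equal: 4p − 2 = −10p + 9 ⇒ 14p = 11 ⇒ p = 11/14, and the value is (4)·(11/14) − 2 = 8/7.
For the defender: with q = P(Reinforce), equating Land's and Sea's payoffs gives 3q − 1 = −11q + 9 ⇒ q = 5/7.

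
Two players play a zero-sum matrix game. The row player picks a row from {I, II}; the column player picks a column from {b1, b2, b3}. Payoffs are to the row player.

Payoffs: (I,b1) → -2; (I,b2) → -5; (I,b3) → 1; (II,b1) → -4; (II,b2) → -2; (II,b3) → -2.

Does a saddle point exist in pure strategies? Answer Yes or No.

Row minima: I → -5, II → -4; maximin = -4.
Column maxima: b1 → -2, b2 → -2, b3 → 1; minimax = -2.
-4 ≠ -2, so no pure-strategy equilibrium exists.

No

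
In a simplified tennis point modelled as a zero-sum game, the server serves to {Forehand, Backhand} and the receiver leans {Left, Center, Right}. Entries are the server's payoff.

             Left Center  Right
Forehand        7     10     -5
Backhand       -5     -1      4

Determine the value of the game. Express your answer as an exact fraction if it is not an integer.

1/7

Row minima: Forehand → -5, Backhand → -5; maximin = -5.
Column maxima: Left → 7, Center → 10, Right → 4; minimax = 4.
-5 ≠ 4, so there is no saddle point; optimal play is mixed.
Center is strictly dominated by Left (it gives the server strictly more in every row), so the receiver never plays it.
On the remaining 2×2 (Forehand, Backhand vs Left, Right):
Let the server play Forehand with probability p. Expected payoff against Left: 7p + (-5)(1−p) = 12p − 5; against Right: (-5)p + 4(1−p) = −9p + 4.
Setting these equal: 12p − 5 = −9p + 4 ⇒ 21p = 9 ⇒ p = 3/7, and the value is (12)·(3/7) − 5 = 1/7.
For the receiver: with q = P(Left), equating Forehand's and Backhand's payoffs gives 12q − 5 = −9q + 4 ⇒ q = 3/7.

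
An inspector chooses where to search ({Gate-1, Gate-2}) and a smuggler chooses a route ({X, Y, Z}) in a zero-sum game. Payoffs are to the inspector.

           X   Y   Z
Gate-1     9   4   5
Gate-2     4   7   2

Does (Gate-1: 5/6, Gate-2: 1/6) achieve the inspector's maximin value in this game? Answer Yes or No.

Against X this mix gives (5/6)·9 + (1/6)·4 = 49/6.
Against Y this mix gives (5/6)·4 + (1/6)·7 = 9/2.
Against Z this mix gives (5/6)·5 + (1/6)·2 = 9/2.
All of the smuggler's active replies (Y, Z) yield 9/2, and no column does worse for the inspector. The mix makes the smuggler indifferent and guarantees 9/2, so it is optimal.

Yes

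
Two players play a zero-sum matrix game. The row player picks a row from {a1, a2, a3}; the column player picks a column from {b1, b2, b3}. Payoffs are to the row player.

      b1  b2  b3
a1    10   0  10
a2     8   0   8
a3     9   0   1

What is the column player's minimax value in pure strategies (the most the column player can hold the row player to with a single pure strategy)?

Column maxima: b1 → 10, b2 → 0, b3 → 10.
The smallest of these is 0.

0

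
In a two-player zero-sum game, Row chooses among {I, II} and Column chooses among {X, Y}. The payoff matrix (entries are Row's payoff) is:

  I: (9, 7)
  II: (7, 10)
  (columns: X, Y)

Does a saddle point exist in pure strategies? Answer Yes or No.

No

Row minima: I → 7, II → 7; maximin = 7.
Column maxima: X → 9, Y → 10; minimax = 9.
7 ≠ 9, so no pure-strategy equilibrium exists.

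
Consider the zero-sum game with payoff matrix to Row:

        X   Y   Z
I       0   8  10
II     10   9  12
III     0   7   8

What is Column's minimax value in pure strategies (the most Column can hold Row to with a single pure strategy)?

Column maxima: X → 10, Y → 9, Z → 12.
The smallest of these is 9.

9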